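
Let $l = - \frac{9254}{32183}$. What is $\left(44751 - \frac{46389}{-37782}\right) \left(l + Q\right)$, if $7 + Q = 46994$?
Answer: $\frac{284091787160689473}{135104234} \approx 2.1028 \cdot 10^{9}$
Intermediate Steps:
$Q = 46987$ ($Q = -7 + 46994 = 46987$)
$l = - \frac{9254}{32183}$ ($l = \left(-9254\right) \frac{1}{32183} = - \frac{9254}{32183} \approx -0.28754$)
$\left(44751 - \frac{46389}{-37782}\right) \left(l + Q\right) = \left(44751 - \frac{46389}{-37782}\right) \left(- \frac{9254}{32183} + 46987\right) = \left(44751 - - \frac{15463}{12594}\right) \frac{1512173367}{32183} = \left(44751 + \frac{15463}{12594}\right) \frac{1512173367}{32183} = \frac{563609557}{12594} \cdot \frac{1512173367}{32183} = \frac{284091787160689473}{135104234}$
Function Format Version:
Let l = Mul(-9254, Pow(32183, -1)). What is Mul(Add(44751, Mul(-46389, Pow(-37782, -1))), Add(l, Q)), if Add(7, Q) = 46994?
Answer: Rational(284091787160689473, 135104234) ≈ 2.1028e+9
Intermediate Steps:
Q = 46987 (Q = Add(-7, 46994) = 46987)
l = Rational(-9254, 32183) (l = Mul(-9254, Rational(1, 32183)) = Rational(-9254, 32183) ≈ -0.28754)
Mul(Add(44751, Mul(-46389, Pow(-37782, -1))), Add(l, Q)) = Mul(Add(44751, Mul(-46389, Pow(-37782, -1))), Add(Rational(-9254, 32183), 46987)) = Mul(Add(44751, Mul(-46389, Rational(-1, 37782))), Rational(1512173367, 32183)) = Mul(Add(44751, Rational(15463, 12594)), Rational(1512173367, 32183)) = Mul(Rational(563609557, 12594), Rational(1512173367, 32183)) = Rational(284091787160689473, 135104234)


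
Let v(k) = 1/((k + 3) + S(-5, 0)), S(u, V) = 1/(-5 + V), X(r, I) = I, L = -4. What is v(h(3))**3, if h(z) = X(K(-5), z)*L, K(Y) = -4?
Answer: -125/97336 ≈ -0.0012842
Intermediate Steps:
h(z) = -4*z (h(z) = z*(-4) = -4*z)
v(k) = 1/(14/5 + k) (v(k) = 1/((k + 3) + 1/(-5 + 0)) = 1/((3 + k) + 1/(-5)) = 1/((3 + k) - 1/5) = 1/(14/5 + k))
v(h(3))**3 = (5/(14 + 5*(-4*3)))**3 = (5/(14 + 5*(-12)))**3 = (5/(14 - 60))**3 = (5/(-46))**3 = (5*(-1/46))**3 = (-5/46)**3 = -125/97336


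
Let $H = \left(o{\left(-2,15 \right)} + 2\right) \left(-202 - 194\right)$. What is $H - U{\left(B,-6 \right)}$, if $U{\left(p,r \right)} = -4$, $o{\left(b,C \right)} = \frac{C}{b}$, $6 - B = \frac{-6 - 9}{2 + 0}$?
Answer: $2182$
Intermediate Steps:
$B = \frac{27}{2}$ ($B = 6 - \frac{-6 - 9}{2 + 0} = 6 - - \frac{15}{2} = 6 + \frac{15}{2} = \frac{27}{2} \approx 13.5$)
$H = 2178$ ($H = \left(\frac{15}{-2} + 2\right) \left(-202 - 194\right) = \left(15 \left(- \frac{1}{2}\right) + 2\right) \left(-396\right) = \left(- \frac{15}{2} + 2\right) \left(-396\right) = \left(- \frac{11}{2}\right) \left(-396\right) = 2178$)
$H - U{\left(B,-6 \right)} = 2178 - -4 = 2178 + 4 = 2182$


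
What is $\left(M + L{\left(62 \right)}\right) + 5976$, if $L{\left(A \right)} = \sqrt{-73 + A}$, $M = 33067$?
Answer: $39043 + i \sqrt{11} \approx 39043.0 + 3.3166 i$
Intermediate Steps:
$\left(M + L{\left(62 \right)}\right) + 5976 = \left(33067 + \sqrt{-73 + 62}\right) + 5976 = \left(33067 + \sqrt{-11}\right) + 5976 = \left(33067 + i \sqrt{11}\right) + 5976 = 39043 + i \sqrt{11}$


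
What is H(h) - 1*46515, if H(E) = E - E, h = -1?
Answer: -46515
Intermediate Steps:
H(E) = 0
H(h) - 1*46515 = 0 - 1*46515 = 0 - 46515 = -46515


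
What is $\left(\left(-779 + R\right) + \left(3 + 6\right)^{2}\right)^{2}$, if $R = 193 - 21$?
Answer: $276676$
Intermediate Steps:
$R = 172$
$\left(\left(-779 + R\right) + \left(3 + 6\right)^{2}\right)^{2} = \left(\left(-779 + 172\right) + \left(3 + 6\right)^{2}\right)^{2} = \left(-607 + 9^{2}\right)^{2} = \left(-607 + 81\right)^{2} = \left(-526\right)^{2} = 276676$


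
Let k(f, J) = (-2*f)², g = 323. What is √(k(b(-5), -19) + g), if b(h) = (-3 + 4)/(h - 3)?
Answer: √5169/4 ≈ 17.974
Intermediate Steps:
b(h) = 1/(-3 + h)
k(f, J) = 4*f²
√(k(b(-5), -19) + g) = √(4*(1/(-3 - 5))² + 323) = √(4*(1/(-8))² + 323) = √(4*(-⅛)² + 323) = √(4*(1/64) + 323) = √(1/16 + 323) = √(5169/16) = √5169/4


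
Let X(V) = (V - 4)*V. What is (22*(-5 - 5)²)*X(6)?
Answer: 26400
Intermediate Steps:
X(V) = V*(-4 + V) (X(V) = (-4 + V)*V = V*(-4 + V))
(22*(-5 - 5)²)*X(6) = (22*(-5 - 5)²)*(6*(-4 + 6)) = (22*(-10)²)*(6*2) = (22*100)*12 = 2200*12 = 26400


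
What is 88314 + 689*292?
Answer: 289502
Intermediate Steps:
88314 + 689*292 = 88314 + 201188 = 289502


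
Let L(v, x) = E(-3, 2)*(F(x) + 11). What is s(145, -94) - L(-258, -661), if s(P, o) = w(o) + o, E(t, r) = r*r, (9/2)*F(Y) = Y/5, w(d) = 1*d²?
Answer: 396698/45 ≈ 8815.5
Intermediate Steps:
w(d) = d²
F(Y) = 2*Y/45 (F(Y) = 2*(Y/5)/9 = 2*Y/45)
E(t, r) = r²
L(v, x) = 44 + 8*x/45 (L(v, x) = 2²*(2*x/45 + 11) = 4*(11 + 2*x/45) = 44 + 8*x/45)
s(P, o) = o + o² (s(P, o) = o² + o = o + o²)
s(145, -94) - L(-258, -661) = -94*(1 - 94) - (44 + (8/45)*(-661)) = -94*(-93) - (44 - 5288/45) = 8742 - 1*(-3308/45) = 8742 + 3308/45 = 396698/45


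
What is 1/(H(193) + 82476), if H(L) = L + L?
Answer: 1/82862 ≈ 1.2068e-5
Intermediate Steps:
H(L) = 2*L
1/(H(193) + 82476) = 1/(2*193 + 82476) = 1/(386 + 82476) = 1/82862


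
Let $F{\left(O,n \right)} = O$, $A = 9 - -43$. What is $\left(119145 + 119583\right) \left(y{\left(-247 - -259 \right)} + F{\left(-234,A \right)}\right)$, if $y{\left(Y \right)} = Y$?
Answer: $-52997616$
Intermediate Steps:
$A = 52$ ($A = 9 + 43 = 52$)
$\left(119145 + 119583\right) \left(y{\left(-247 - -259 \right)} + F{\left(-234,A \right)}\right) = \left(119145 + 119583\right) \left(\left(-247 - -259\right) - 234\right) = 238728 \left(\left(-247 + 259\right) - 234\right) = 238728 \left(12 - 234\right) = 238728 \left(-222\right) = -52997616$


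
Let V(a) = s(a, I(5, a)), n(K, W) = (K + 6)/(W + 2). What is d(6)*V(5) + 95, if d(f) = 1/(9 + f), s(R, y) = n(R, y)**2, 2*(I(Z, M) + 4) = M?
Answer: 1909/15 ≈ 127.27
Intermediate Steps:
I(Z, M) = -4 + M/2
n(K, W) = (6 + K)/(2 + W)
s(R, y) = (6 + R)**2/(2 + y)**2 (s(R, y) = ((6 + R)/(2 + y))**2 = (6 + R)**2/(2 + y)**2)
V(a) = (6 + a)**2/(-2 + a/2)**2 (V(a) = (6 + a)**2/(2 + (-4 + a/2))**2 = (6 + a)**2/(-2 + a/2)**2)
d(6)*V(5) + 95 = (4*(6 + 5)**2/(-4 + 5)**2)/(9 + 6) + 95 = (4*11**2/1**2)/15 + 95 = (4*1*121)/15 + 95 = (1/15)*484 + 95 = 484/15 + 95 = 1909/15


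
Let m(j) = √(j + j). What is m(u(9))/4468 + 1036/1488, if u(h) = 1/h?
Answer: 259/372 + √2/13404 ≈ 0.69634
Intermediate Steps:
m(j) = √2*√j (m(j) = √(2*j) = √2*√j)
m(u(9))/4468 + 1036/1488 = (√2*√(1/9))/4468 + 1036/1488 = (√2*√(⅑))*(1/4468) + 1036*(1/1488) = (√2*(⅓))*(1/4468) + 259/372 = (√2/3)*(1/4468) + 259/372 = √2/13404 + 259/372 = 259/372 + √2/13404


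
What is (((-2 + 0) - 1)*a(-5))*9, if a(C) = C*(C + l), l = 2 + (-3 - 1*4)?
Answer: -1350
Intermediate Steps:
l = -5 (l = 2 + (-3 - 4) = 2 - 7 = -5)
a(C) = C*(-5 + C) (a(C) = C*(C - 5) = C*(-5 + C))
(((-2 + 0) - 1)*a(-5))*9 = (((-2 + 0) - 1)*(-5*(-5 - 5)))*9 = ((-2 - 1)*(-5*(-10)))*9 = -3*50*9 = -150*9 = -1350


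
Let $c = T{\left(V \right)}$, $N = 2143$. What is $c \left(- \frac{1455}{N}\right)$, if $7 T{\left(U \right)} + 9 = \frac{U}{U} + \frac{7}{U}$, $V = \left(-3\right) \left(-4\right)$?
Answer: $\frac{43165}{60004} \approx 0.71937$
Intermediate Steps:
$V = 12$
$T{\left(U \right)} = - \frac{8}{7} + \frac{1}{U}$ ($T{\left(U \right)} = - \frac{9}{7} + \frac{\frac{U}{U} + \frac{7}{U}}{7} = - \frac{9}{7} + \frac{1 + \frac{7}{U}}{7} = - \frac{9}{7} + \left(\frac{1}{7} + \frac{1}{U}\right) = - \frac{8}{7} + \frac{1}{U}$)
$c = - \frac{89}{84}$ ($c = - \frac{8}{7} + \frac{1}{12} = - \frac{89}{84} \approx -1.0595$)
$c \left(- \frac{1455}{N}\right) = - \frac{89 \left(- \frac{1455}{2143}\right)}{84} = - \frac{89 \left(\left(-1455\right) \frac{1}{2143}\right)}{84} = \left(- \frac{89}{84}\right) \left(- \frac{1455}{2143}\right) = \frac{43165}{60004}$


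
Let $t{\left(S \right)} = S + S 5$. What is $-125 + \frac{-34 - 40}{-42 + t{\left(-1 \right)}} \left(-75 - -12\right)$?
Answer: $- \frac{1777}{8} \approx -222.13$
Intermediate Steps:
$t{\left(S \right)} = 6 S$ ($t{\left(S \right)} = S + 5 S = 6 S$)
$-125 + \frac{-34 - 40}{-42 + t{\left(-1 \right)}} \left(-75 - -12\right) = -125 + \frac{-34 - 40}{-42 + 6 \left(-1\right)} \left(-75 - -12\right) = -125 + - \frac{74}{-42 - 6} \left(-75 + 12\right) = -125 + - \frac{74}{-48} \left(-63\right) = -125 + \left(-74\right) \left(- \frac{1}{48}\right) \left(-63\right) = -125 + \frac{37}{24} \left(-63\right) = -125 - \frac{777}{8} = - \frac{1777}{8}$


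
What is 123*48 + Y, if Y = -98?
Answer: 5806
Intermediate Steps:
123*48 + Y = 123*48 - 98 = 5904 - 98 = 5806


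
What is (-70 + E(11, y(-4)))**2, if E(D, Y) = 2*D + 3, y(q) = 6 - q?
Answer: 2025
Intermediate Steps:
E(D, Y) = 3 + 2*D
(-70 + E(11, y(-4)))**2 = (-70 + (3 + 2*11))**2 = (-70 + (3 + 22))**2 = (-70 + 25)**2 = (-45)**2 = 2025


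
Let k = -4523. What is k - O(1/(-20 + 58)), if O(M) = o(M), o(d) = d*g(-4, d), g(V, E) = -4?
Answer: -85935/19 ≈ -4522.9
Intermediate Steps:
o(d) = -4*d (o(d) = d*(-4) = -4*d)
O(M) = -4*M
k - O(1/(-20 + 58)) = -4523 - (-4)/(-20 + 58) = -4523 - (-4)/38 = -4523 - 1*(-2/19) = -4523 + 2/19 = -85935/19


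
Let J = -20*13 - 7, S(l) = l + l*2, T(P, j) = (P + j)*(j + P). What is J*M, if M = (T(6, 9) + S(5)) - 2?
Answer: -63546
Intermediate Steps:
T(P, j) = (P + j)² (T(P, j) = (P + j)*(P + j) = (P + j)²)
S(l) = 3*l (S(l) = l + 2*l = 3*l)
J = -267 (J = -260 - 7 = -267)
M = 238 (M = ((6 + 9)² + 3*5) - 2 = (15² + 15) - 2 = (225 + 15) - 2 = 240 - 2 = 238)
J*M = -267*238 = -63546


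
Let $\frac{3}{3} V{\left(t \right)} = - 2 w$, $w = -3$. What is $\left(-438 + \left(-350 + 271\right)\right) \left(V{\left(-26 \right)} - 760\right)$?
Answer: $389818$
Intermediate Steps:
$V{\left(t \right)} = 6$ ($V{\left(t \right)} = \left(-2\right) \left(-3\right) = 6$)
$\left(-438 + \left(-350 + 271\right)\right) \left(V{\left(-26 \right)} - 760\right) = \left(-438 + \left(-350 + 271\right)\right) \left(6 - 760\right) = \left(-438 - 79\right) \left(-754\right) = \left(-517\right) \left(-754\right) = 389818$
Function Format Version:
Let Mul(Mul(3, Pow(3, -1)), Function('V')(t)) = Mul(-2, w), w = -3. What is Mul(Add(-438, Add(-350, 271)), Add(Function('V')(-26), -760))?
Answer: 389818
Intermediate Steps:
Function('V')(t) = 6 (Function('V')(t) = Mul(-2, -3) = 6)
Mul(Add(-438, Add(-350, 271)), Add(Function('V')(-26), -760)) = Mul(Add(-438, Add(-350, 271)), Add(6, -760)) = Mul(Add(-438, -79), -754) = Mul(-517, -754) = 389818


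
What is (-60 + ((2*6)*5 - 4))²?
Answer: 16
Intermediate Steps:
(-60 + ((2*6)*5 - 4))² = (-60 + (12*5 - 4))² = (-60 + (60 - 4))² = (-60 + 56)² = (-4)² = 16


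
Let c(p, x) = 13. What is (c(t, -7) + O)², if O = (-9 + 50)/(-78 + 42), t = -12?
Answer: 182329/1296 ≈ 140.69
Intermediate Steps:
O = -41/36 (O = 41/(-36) = 41*(-1/36) = -41/36 ≈ -1.1389)
(c(t, -7) + O)² = (13 - 41/36)² = (427/36)² = 182329/1296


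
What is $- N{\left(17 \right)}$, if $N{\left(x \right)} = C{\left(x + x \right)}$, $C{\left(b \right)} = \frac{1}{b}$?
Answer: $- \frac{1}{34} \approx -0.029412$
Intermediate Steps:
$N{\left(x \right)} = \frac{1}{2 x}$ ($N{\left(x \right)} = \frac{1}{x + x} = \frac{1}{2 x}$)
$- N{\left(17 \right)} = - \frac{1}{2 \cdot 17} = \left(-1\right) \frac{1}{34} = - \frac{1}{34}$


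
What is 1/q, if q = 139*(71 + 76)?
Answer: 1/20433 ≈ 4.8940e-5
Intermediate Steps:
q = 20433 (q = 139*147 = 20433)
1/q = 1/20433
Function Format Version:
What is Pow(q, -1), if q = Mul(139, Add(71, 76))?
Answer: Rational(1, 20433) ≈ 4.8940e-5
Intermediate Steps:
q = 20433 (q = Mul(139, 147) = 20433)
Pow(q, -1) = Pow(20433, -1) = Rational(1, 20433)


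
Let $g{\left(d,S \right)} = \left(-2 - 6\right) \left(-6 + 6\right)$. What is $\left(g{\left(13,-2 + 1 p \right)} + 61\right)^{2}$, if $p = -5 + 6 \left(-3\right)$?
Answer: $3721$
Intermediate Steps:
$p = -23$ ($p = -5 - 18 = -23$)
$g{\left(d,S \right)} = 0$ ($g{\left(d,S \right)} = \left(-8\right) 0 = 0$)
$\left(g{\left(13,-2 + 1 p \right)} + 61\right)^{2} = \left(0 + 61\right)^{2} = 61^{2} = 3721$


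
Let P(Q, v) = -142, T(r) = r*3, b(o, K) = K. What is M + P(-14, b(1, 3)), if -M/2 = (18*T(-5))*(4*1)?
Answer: 2018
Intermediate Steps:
T(r) = 3*r
M = 2160 (M = -2*18*(3*(-5))*4*1 = -2*18*(-15)*4 = -(-540)*4 = -2*(-1080) = 2160)
M + P(-14, b(1, 3)) = 2160 - 142 = 2018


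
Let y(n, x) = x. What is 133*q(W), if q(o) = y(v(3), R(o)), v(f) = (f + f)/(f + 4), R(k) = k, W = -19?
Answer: -2527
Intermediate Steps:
v(f) = 2*f/(4 + f) (v(f) = (2*f)/(4 + f) = 2*f/(4 + f))
q(o) = o
133*q(W) = 133*(-19) = -2527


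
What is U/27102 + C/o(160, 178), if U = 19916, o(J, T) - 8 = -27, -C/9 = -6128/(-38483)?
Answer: 8028425318/9908179527 ≈ 0.81028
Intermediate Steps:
C = -55152/38483 (C = -(-55152)/(-38483) = -(-55152)*(-1)/38483 = -9*6128/38483 = -55152/38483 ≈ -1.4332)
o(J, T) = -19 (o(J, T) = 8 - 27 = -19)
U/27102 + C/o(160, 178) = 19916/27102 - 55152/38483/(-19) = 19916*(1/27102) - 55152/38483*(-1/19) = 9958/13551 + 55152/731177 = 8028425318/9908179527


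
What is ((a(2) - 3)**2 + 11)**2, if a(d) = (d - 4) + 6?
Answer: 144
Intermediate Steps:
a(d) = 2 + d (a(d) = (-4 + d) + 6 = 2 + d)
((a(2) - 3)**2 + 11)**2 = (((2 + 2) - 3)**2 + 11)**2 = ((4 - 3)**2 + 11)**2 = (1**2 + 11)**2 = (1 + 11)**2 = 12**2 = 144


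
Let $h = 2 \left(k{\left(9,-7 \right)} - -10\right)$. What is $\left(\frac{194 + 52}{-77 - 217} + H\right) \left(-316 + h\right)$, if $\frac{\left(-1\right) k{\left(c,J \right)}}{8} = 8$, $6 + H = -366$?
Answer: $\frac{7746056}{49} \approx 1.5808 \cdot 10^{5}$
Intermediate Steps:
$H = -372$ ($H = -6 - 366 = -372$)
$k{\left(c,J \right)} = -64$ ($k{\left(c,J \right)} = \left(-8\right) 8 = -64$)
$h = -108$ ($h = 2 \left(-64 - -10\right) = 2 \left(-64 + 10\right) = 2 \left(-54\right) = -108$)
$\left(\frac{194 + 52}{-77 - 217} + H\right) \left(-316 + h\right) = \left(\frac{194 + 52}{-77 - 217} - 372\right) \left(-316 - 108\right) = \left(\frac{246}{-294} - 372\right) \left(-424\right) = \left(246 \left(- \frac{1}{294}\right) - 372\right) \left(-424\right) = \left(- \frac{41}{49} - 372\right) \left(-424\right) = \left(- \frac{18269}{49}\right) \left(-424\right) = \frac{7746056}{49}$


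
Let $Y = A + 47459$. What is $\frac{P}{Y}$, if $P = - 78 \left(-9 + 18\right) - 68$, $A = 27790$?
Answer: $- \frac{770}{75249} \approx -0.010233$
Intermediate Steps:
$Y = 75249$ ($Y = 27790 + 47459 = 75249$)
$P = -770$ ($P = \left(-78\right) 9 - 68 = -702 - 68 = -770$)
$\frac{P}{Y} = - \frac{770}{75249}$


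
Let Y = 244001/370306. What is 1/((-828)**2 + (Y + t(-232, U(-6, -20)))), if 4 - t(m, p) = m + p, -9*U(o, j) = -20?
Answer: 3332754/2285664138169 ≈ 1.4581e-6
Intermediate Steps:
U(o, j) = 20/9 (U(o, j) = -1/9*(-20) = 20/9)
t(m, p) = 4 - m - p (t(m, p) = 4 - (m + p) = 4 + (-m - p) = 4 - m - p)
Y = 244001/370306 (Y = 244001*(1/370306) = 244001/370306 ≈ 0.65892)
1/((-828)**2 + (Y + t(-232, U(-6, -20)))) = 1/((-828)**2 + (244001/370306 + (4 - 1*(-232) - 1*20/9))) = 1/(685584 + (244001/370306 + (4 + 232 - 20/9))) = 1/(685584 + (244001/370306 + 2104/9)) = 1/(685584 + 781319833/3332754) = 1/(2285664138169/3332754) = 3332754/2285664138169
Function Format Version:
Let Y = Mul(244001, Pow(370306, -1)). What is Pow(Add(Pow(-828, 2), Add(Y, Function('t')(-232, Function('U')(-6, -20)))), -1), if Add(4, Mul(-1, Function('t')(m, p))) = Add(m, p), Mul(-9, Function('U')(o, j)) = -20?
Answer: Rational(3332754, 2285664138169) ≈ 1.4581e-6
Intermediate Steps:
Function('U')(o, j) = Rational(20, 9) (Function('U')(o, j) = Mul(Rational(-1, 9), -20) = Rational(20, 9))
Function('t')(m, p) = Add(4, Mul(-1, m), Mul(-1, p)) (Function('t')(m, p) = Add(4, Mul(-1, Add(m, p))) = Add(4, Add(Mul(-1, m), Mul(-1, p))) = Add(4, Mul(-1, m), Mul(-1, p)))
Y = Rational(244001, 370306) (Y = Mul(244001, Rational(1, 370306)) = Rational(244001, 370306) ≈ 0.65892)
Pow(Add(Pow(-828, 2), Add(Y, Function('t')(-232, Function('U')(-6, -20)))), -1) = Pow(Add(Pow(-828, 2), Add(Rational(244001, 370306), Add(4, Mul(-1, -232), Mul(-1, Rational(20, 9))))), -1) = Pow(Add(685584, Add(Rational(244001, 370306), Add(4, 232, Rational(-20, 9)))), -1) = Pow(Add(685584, Add(Rational(244001, 370306), Rational(2104, 9))), -1) = Pow(Add(685584, Rational(781319833, 3332754)), -1) = Pow(Rational(2285664138169, 3332754), -1) = Rational(3332754, 2285664138169)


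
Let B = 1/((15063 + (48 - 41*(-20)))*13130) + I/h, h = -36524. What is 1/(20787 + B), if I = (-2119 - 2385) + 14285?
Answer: 3819936135860/79403989490546367 ≈ 4.8108e-5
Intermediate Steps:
I = 9781 (I = -4504 + 14285 = 9781)
B = -1022965575453/3819936135860 (B = 1/((15063 + (48 - 41*(-20)))*13130) + 9781/(-36524) = (1/13130)/(15063 + (48 + 820)) + 9781*(-1/36524) = (1/13130)/(15063 + 868) - 9781/36524 = (1/13130)/15931 - 9781/36524 = (1/15931)*(1/13130) - 9781/36524 = 1/209174030 - 9781/36524 = -1022965575453/3819936135860 ≈ -0.26780)
1/(20787 + B) = 1/(20787 - 1022965575453/3819936135860) = 1/(79403989490546367/3819936135860) = 3819936135860/79403989490546367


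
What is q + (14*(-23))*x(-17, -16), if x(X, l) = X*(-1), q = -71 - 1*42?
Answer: -5587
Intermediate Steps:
q = -113 (q = -71 - 42 = -113)
x(X, l) = -X
q + (14*(-23))*x(-17, -16) = -113 + (14*(-23))*(-1*(-17)) = -113 - 322*17 = -113 - 5474 = -5587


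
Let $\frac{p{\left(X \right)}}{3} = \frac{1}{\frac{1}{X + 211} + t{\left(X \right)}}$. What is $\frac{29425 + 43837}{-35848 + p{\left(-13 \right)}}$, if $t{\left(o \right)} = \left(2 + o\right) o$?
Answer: $- \frac{1037206765}{507517763} \approx -2.0437$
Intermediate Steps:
$t{\left(o \right)} = o \left(2 + o\right)$
$p{\left(X \right)} = \frac{3}{\frac{1}{211 + X} + X \left(2 + X\right)}$ ($p{\left(X \right)} = \frac{3}{\frac{1}{X + 211} + X \left(2 + X\right)} = \frac{3}{\frac{1}{211 + X} + X \left(2 + X\right)}$)
$\frac{29425 + 43837}{-35848 + p{\left(-13 \right)}} = \frac{29425 + 43837}{-35848 + \frac{3 \left(211 - 13\right)}{1 + \left(-13\right)^{3} + 213 \left(-13\right)^{2} + 422 \left(-13\right)}} = \frac{73262}{-35848 + 3 \frac{1}{1 - 2197 + 213 \cdot 169 - 5486} \cdot 198} = \frac{73262}{-35848 + 3 \frac{1}{1 - 2197 + 35997 - 5486} \cdot 198} = \frac{73262}{-35848 + 3 \cdot \frac{1}{28315} \cdot 198} = \frac{73262}{-35848 + \frac{594}{28315}} = \frac{73262}{- \frac{1015035526}{28315}} = 73262 \left(- \frac{28315}{1015035526}\right) = - \frac{1037206765}{507517763}$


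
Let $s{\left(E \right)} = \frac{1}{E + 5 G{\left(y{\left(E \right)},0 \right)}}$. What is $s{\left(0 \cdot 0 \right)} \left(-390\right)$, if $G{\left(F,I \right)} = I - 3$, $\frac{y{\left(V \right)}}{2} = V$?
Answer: $26$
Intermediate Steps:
$y{\left(V \right)} = 2 V$
$G{\left(F,I \right)} = -3 + I$ ($G{\left(F,I \right)} = I - 3 = -3 + I$)
$s{\left(E \right)} = \frac{1}{-15 + E}$ ($s{\left(E \right)} = \frac{1}{E + 5 \left(-3 + 0\right)} = \frac{1}{E + 5 \left(-3\right)} = \frac{1}{E - 15} = \frac{1}{-15 + E}$)
$s{\left(0 \cdot 0 \right)} \left(-390\right) = \frac{1}{-15 + 0 \cdot 0} \left(-390\right) = \frac{1}{-15 + 0} \left(-390\right) = \frac{1}{-15} \left(-390\right) = \left(- \frac{1}{15}\right) \left(-390\right) = 26$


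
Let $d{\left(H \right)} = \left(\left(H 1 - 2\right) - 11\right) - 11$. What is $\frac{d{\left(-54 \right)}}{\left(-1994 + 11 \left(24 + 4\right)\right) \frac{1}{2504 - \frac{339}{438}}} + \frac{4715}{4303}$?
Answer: $\frac{20637519859}{176534878} \approx 116.9$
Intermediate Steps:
$d{\left(H \right)} = -24 + H$ ($d{\left(H \right)} = \left(\left(H - 2\right) - 11\right) - 11 = \left(\left(-2 + H\right) - 11\right) - 11 = \left(-13 + H\right) - 11 = -24 + H$)
$\frac{d{\left(-54 \right)}}{\left(-1994 + 11 \left(24 + 4\right)\right) \frac{1}{2504 - \frac{339}{438}}} + \frac{4715}{4303} = \frac{-24 - 54}{\left(-1994 + 11 \left(24 + 4\right)\right) \frac{1}{2504 - \frac{339}{438}}} + \frac{4715}{4303} = - \frac{78}{\left(-1994 + 11 \cdot 28\right) \frac{1}{2504 - \frac{113}{146}}} + 4715 \cdot \frac{1}{4303} = - \frac{78}{\left(-1994 + 308\right) \frac{1}{2504 - \frac{113}{146}}} + \frac{4715}{4303} = - \frac{78}{\left(-1686\right) \frac{1}{\frac{365471}{146}}} + \frac{4715}{4303} = - \frac{78}{\left(-1686\right) \frac{146}{365471}} + \frac{4715}{4303} = - \frac{78}{- \frac{246156}{365471}} + \frac{4715}{4303} = \left(-78\right) \left(- \frac{365471}{246156}\right) + \frac{4715}{4303} = \frac{4751123}{41026} + \frac{4715}{4303} = \frac{20637519859}{176534878}$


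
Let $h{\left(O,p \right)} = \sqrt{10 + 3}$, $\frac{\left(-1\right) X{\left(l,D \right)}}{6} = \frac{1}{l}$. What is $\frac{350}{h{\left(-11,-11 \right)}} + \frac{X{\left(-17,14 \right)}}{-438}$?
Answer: $- \frac{1}{1241} + \frac{350 \sqrt{13}}{13} \approx 97.072$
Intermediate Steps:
$X{\left(l,D \right)} = - \frac{6}{l}$
$h{\left(O,p \right)} = \sqrt{13}$
$\frac{350}{h{\left(-11,-11 \right)}} + \frac{X{\left(-17,14 \right)}}{-438} = \frac{350}{\sqrt{13}} + \frac{\left(-6\right) \frac{1}{-17}}{-438} = 350 \frac{\sqrt{13}}{13} + \left(-6\right) \left(- \frac{1}{17}\right) \left(- \frac{1}{438}\right) = \frac{350 \sqrt{13}}{13} + \frac{6}{17} \left(- \frac{1}{438}\right) = \frac{350 \sqrt{13}}{13} - \frac{1}{1241} = - \frac{1}{1241} + \frac{350 \sqrt{13}}{13}$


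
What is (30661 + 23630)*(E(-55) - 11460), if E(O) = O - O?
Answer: -622174860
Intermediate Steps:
E(O) = 0
(30661 + 23630)*(E(-55) - 11460) = (30661 + 23630)*(0 - 11460) = 54291*(-11460) = -622174860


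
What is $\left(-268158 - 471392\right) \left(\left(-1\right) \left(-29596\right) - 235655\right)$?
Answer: $152390933450$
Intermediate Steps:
$\left(-268158 - 471392\right) \left(\left(-1\right) \left(-29596\right) - 235655\right) = - 739550 \left(29596 - 235655\right) = \left(-739550\right) \left(-206059\right) = 152390933450$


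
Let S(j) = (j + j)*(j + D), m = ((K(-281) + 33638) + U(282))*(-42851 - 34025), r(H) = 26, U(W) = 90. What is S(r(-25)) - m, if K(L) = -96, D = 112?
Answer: 2585500808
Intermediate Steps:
m = -2585493632 (m = ((-96 + 33638) + 90)*(-42851 - 34025) = (33542 + 90)*(-76876) = 33632*(-76876) = -2585493632)
S(j) = 2*j*(112 + j) (S(j) = (j + j)*(j + 112) = (2*j)*(112 + j) = 2*j*(112 + j))
S(r(-25)) - m = 2*26*(112 + 26) - 1*(-2585493632) = 2*26*138 + 2585493632 = 7176 + 2585493632 = 2585500808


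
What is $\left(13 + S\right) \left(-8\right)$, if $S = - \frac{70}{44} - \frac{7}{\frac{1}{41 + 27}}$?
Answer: $\frac{40884}{11} \approx 3716.7$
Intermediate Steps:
$S = - \frac{10507}{22}$ ($S = \left(-70\right) \frac{1}{44} - \frac{7}{\frac{1}{68}} = - \frac{35}{22} - 7 \frac{1}{\frac{1}{68}} = - \frac{35}{22} - 476 = - \frac{10507}{22} \approx -477.59$)
$\left(13 + S\right) \left(-8\right) = \left(13 - \frac{10507}{22}\right) \left(-8\right) = \left(- \frac{10221}{22}\right) \left(-8\right) = \frac{40884}{11}$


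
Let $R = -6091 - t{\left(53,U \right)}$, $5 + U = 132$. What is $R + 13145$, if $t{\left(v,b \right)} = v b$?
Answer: $323$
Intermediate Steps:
$U = 127$ ($U = -5 + 132 = 127$)
$t{\left(v,b \right)} = b v$
$R = -12822$ ($R = -6091 - 127 \cdot 53 = -6091 - 6731 = -12822$)
$R + 13145 = -12822 + 13145 = 323$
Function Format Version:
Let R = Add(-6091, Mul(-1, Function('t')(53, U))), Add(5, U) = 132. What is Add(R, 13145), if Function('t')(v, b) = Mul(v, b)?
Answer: 323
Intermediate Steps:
U = 127 (U = Add(-5, 132) = 127)
Function('t')(v, b) = Mul(b, v)
R = -12822 (R = Add(-6091, Mul(-1, Mul(127, 53))) = Add(-6091, Mul(-1, 6731)) = Add(-6091, -6731) = -12822)
Add(R, 13145) = Add(-12822, 13145) = 323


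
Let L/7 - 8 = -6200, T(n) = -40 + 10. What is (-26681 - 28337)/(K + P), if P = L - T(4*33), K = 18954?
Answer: 27509/12180 ≈ 2.2585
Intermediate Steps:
T(n) = -30
L = -43344 (L = 56 + 7*(-6200) = 56 - 43400 = -43344)
P = -43314 (P = -43344 - 1*(-30) = -43344 + 30 = -43314)
(-26681 - 28337)/(K + P) = (-26681 - 28337)/(18954 - 43314) = -55018/(-24360) = -55018*(-1/24360) = 27509/12180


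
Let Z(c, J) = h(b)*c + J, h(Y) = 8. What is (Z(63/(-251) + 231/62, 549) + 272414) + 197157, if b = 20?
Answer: 3658220020/7781 ≈ 4.7015e+5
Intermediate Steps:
Z(c, J) = J + 8*c (Z(c, J) = 8*c + J = J + 8*c)
(Z(63/(-251) + 231/62, 549) + 272414) + 197157 = ((549 + 8*(63/(-251) + 231/62)) + 272414) + 197157 = ((549 + 8*(63*(-1/251) + 231*(1/62))) + 272414) + 197157 = ((549 + 8*(-63/251 + 231/62)) + 272414) + 197157 = ((549 + 8*(54075/15562)) + 272414) + 197157 = ((549 + 216300/7781) + 272414) + 197157 = (4488069/7781 + 272414) + 197157 = 2124141403/7781 + 197157 = 3658220020/7781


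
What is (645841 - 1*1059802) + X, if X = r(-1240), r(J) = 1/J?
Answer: -513311641/1240 ≈ -4.1396e+5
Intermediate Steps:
X = -1/1240 (X = 1/(-1240) = -1/1240 ≈ -0.00080645)
(645841 - 1*1059802) + X = (645841 - 1*1059802) - 1/1240 = (645841 - 1059802) - 1/1240 = -413961 - 1/1240 = -513311641/1240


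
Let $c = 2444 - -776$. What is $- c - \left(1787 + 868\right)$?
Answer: $-5875$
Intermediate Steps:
$c = 3220$ ($c = 2444 + 776 = 3220$)
$- c - \left(1787 + 868\right) = \left(-1\right) 3220 - \left(1787 + 868\right) = -3220 - 2655 = -5875$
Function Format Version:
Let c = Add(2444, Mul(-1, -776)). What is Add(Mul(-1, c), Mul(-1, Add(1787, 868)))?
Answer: -5875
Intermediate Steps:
c = 3220 (c = Add(2444, 776) = 3220)
Add(Mul(-1, c), Mul(-1, Add(1787, 868))) = Add(Mul(-1, 3220), Mul(-1, Add(1787, 868))) = Add(-3220, Mul(-1, 2655)) = Add(-3220, -2655) = -5875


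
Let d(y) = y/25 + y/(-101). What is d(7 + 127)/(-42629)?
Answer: -10184/107638225 ≈ -9.4613e-5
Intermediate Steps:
d(y) = 76*y/2525 (d(y) = y*(1/25) + y*(-1/101) = y/25 - y/101 = 76*y/2525)
d(7 + 127)/(-42629) = (76*(7 + 127)/2525)/(-42629) = ((76/2525)*134)*(-1/42629) = (10184/2525)*(-1/42629) = -10184/107638225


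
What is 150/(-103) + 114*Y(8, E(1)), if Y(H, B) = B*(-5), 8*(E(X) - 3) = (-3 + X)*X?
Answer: -323205/206 ≈ -1569.0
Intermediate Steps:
E(X) = 3 + X*(-3 + X)/8 (E(X) = 3 + ((-3 + X)*X)/8 = 3 + (X*(-3 + X))/8 = 3 + X*(-3 + X)/8)
Y(H, B) = -5*B
150/(-103) + 114*Y(8, E(1)) = 150/(-103) + 114*(-5*(3 - 3/8*1 + (⅛)*1²)) = 150*(-1/103) + 114*(-5*(3 - 3/8 + (⅛)*1)) = -150/103 + 114*(-5*(3 - 3/8 + ⅛)) = -150/103 + 114*(-5*11/4) = -150/103 + 114*(-55/4) = -150/103 - 3135/2 = -323205/206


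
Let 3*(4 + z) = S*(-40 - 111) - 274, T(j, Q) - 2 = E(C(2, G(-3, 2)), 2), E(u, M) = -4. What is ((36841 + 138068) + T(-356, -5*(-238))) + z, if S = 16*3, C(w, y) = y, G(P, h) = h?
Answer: 517187/3 ≈ 1.7240e+5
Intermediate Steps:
T(j, Q) = -2 (T(j, Q) = 2 - 4 = -2)
S = 48
z = -7534/3 (z = -4 + (48*(-40 - 111) - 274)/3 = -4 + (48*(-151) - 274)/3 = -4 + (-7248 - 274)/3 = -4 + (1/3)*(-7522) = -4 - 7522/3 = -7534/3 ≈ -2511.3)
((36841 + 138068) + T(-356, -5*(-238))) + z = ((36841 + 138068) - 2) - 7534/3 = (174909 - 2) - 7534/3 = 174907 - 7534/3 = 517187/3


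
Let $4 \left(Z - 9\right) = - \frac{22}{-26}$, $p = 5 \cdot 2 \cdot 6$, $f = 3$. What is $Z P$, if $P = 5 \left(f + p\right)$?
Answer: $\frac{150885}{52} \approx 2901.6$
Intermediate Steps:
$p = 60$ ($p = 10 \cdot 6 = 60$)
$Z = \frac{479}{52}$ ($Z = 9 + \frac{\left(-22\right) \frac{1}{-26}}{4} = 9 + \frac{\left(-22\right) \left(- \frac{1}{26}\right)}{4} = 9 + \frac{1}{4} \cdot \frac{11}{13} = 9 + \frac{11}{52} = \frac{479}{52} \approx 9.2115$)
$P = 315$ ($P = 5 \left(3 + 60\right) = 5 \cdot 63 = 315$)
$Z P = \frac{479}{52} \cdot 315 = \frac{150885}{52}$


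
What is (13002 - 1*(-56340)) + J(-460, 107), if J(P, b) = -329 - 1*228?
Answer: 68785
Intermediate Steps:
J(P, b) = -557 (J(P, b) = -329 - 228 = -557)
(13002 - 1*(-56340)) + J(-460, 107) = (13002 - 1*(-56340)) - 557 = (13002 + 56340) - 557 = 69342 - 557 = 68785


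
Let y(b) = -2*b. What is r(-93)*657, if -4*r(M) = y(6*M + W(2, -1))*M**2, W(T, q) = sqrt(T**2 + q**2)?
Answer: -1585387647 + 5682393*sqrt(5)/2 ≈ -1.5790e+9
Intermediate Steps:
r(M) = -M**2*(-12*M - 2*sqrt(5))/4 (r(M) = -(-2*(6*M + sqrt(2**2 + (-1)**2)))*M**2/4 = -(-2*(6*M + sqrt(4 + 1)))*M**2/4 = -(-2*(6*M + sqrt(5)))*M**2/4 = -(-2*(sqrt(5) + 6*M))*M**2/4 = -(-12*M - 2*sqrt(5))*M**2/4 = -M**2*(-12*M - 2*sqrt(5))/4)
r(-93)*657 = ((1/2)*(-93)**2*(sqrt(5) + 6*(-93)))*657 = ((1/2)*8649*(sqrt(5) - 558))*657 = ((1/2)*8649*(-558 + sqrt(5)))*657 = (-2413071 + 8649*sqrt(5)/2)*657 = -1585387647 + 5682393*sqrt(5)/2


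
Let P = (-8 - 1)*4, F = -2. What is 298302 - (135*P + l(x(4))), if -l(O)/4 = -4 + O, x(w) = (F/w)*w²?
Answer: 303114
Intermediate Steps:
P = -36 (P = -9*4 = -36)
x(w) = -2*w (x(w) = (-2/w)*w² = -2*w)
l(O) = 16 - 4*O (l(O) = -4*(-4 + O) = 16 - 4*O)
298302 - (135*P + l(x(4))) = 298302 - (135*(-36) + (16 - (-8)*4)) = 298302 - (-4860 + (16 - 4*(-8))) = 298302 - (-4860 + (16 + 32)) = 298302 - (-4860 + 48) = 298302 - 1*(-4812) = 298302 + 4812 = 303114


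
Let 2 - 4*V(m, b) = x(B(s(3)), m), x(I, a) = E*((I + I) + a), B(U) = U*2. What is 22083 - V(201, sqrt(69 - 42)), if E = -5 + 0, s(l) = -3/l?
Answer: 87345/4 ≈ 21836.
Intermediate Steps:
B(U) = 2*U
E = -5
x(I, a) = -10*I - 5*a (x(I, a) = -5*((I + I) + a) = -5*(2*I + a) = -5*(a + 2*I) = -10*I - 5*a)
V(m, b) = -9/2 + 5*m/4 (V(m, b) = 1/2 - (-20*(-3/3) - 5*m)/4 = 1/2 - (-20*(-3*1/3) - 5*m)/4 = 1/2 - (-20*(-1) - 5*m)/4 = 1/2 - (-10*(-2) - 5*m)/4 = 1/2 - (20 - 5*m)/4 = 1/2 + (-5 + 5*m/4) = -9/2 + 5*m/4)
22083 - V(201, sqrt(69 - 42)) = 22083 - (-9/2 + (5/4)*201) = 22083 - (-9/2 + 1005/4) = 22083 - 1*987/4 = 22083 - 987/4 = 87345/4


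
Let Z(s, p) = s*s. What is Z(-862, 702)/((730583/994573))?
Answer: 739011500212/730583 ≈ 1.0115e+6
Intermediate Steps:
Z(s, p) = s²
Z(-862, 702)/((730583/994573)) = (-862)²/((730583/994573)) = 743044/((730583*(1/994573))) = 743044/(730583/994573) = 743044*(994573/730583) = 739011500212/730583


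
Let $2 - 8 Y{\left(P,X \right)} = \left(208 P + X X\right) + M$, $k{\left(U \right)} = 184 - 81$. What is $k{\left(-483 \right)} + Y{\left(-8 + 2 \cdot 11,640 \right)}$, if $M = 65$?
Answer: $- \frac{411751}{8} \approx -51469.0$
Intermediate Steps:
$k{\left(U \right)} = 103$
$Y{\left(P,X \right)} = - \frac{63}{8} - 26 P - \frac{X^{2}}{8}$ ($Y{\left(P,X \right)} = \frac{1}{4} - \frac{\left(208 P + X X\right) + 65}{8} = \frac{1}{4} - \frac{\left(208 P + X^{2}\right) + 65}{8} = \frac{1}{4} - \frac{\left(X^{2} + 208 P\right) + 65}{8} = \frac{1}{4} - \frac{65 + X^{2} + 208 P}{8} = \frac{1}{4} - \left(\frac{65}{8} + 26 P + \frac{X^{2}}{8}\right) = - \frac{63}{8} - 26 P - \frac{X^{2}}{8}$)
$k{\left(-483 \right)} + Y{\left(-8 + 2 \cdot 11,640 \right)} = 103 - \left(\frac{63}{8} + 51200 + 26 \left(-8 + 2 \cdot 11\right)\right) = 103 - \left(\frac{409663}{8} + 26 \left(-8 + 22\right)\right) = 103 - \frac{412575}{8} = - \frac{411751}{8}$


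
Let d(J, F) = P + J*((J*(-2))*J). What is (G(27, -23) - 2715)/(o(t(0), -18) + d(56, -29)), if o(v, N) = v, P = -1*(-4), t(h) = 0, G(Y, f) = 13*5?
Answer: 1325/175614 ≈ 0.0075450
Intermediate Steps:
G(Y, f) = 65
P = 4
d(J, F) = 4 - 2*J**3 (d(J, F) = 4 + J*((J*(-2))*J) = 4 + J*((-2*J)*J) = 4 + J*(-2*J**2) = 4 - 2*J**3)
(G(27, -23) - 2715)/(o(t(0), -18) + d(56, -29)) = (65 - 2715)/(0 + (4 - 2*56**3)) = -2650/(0 + (4 - 2*175616)) = -2650/(0 + (4 - 351232)) = -2650/(0 - 351228) = -2650/(-351228) = -2650*(-1/351228) = 1325/175614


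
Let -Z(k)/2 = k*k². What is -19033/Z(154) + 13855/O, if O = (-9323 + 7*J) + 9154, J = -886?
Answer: -14440425171/6648163984 ≈ -2.1721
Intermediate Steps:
Z(k) = -2*k³ (Z(k) = -2*k*k² = -2*k³)
O = -6371 (O = (-9323 + 7*(-886)) + 9154 = (-9323 - 6202) + 9154 = -15525 + 9154 = -6371)
-19033/Z(154) + 13855/O = -19033/((-2*154³)) + 13855/(-6371) = -19033/((-2*3652264)) + 13855*(-1/6371) = -19033/(-7304528) - 13855/6371 = -19033*(-1/7304528) - 13855/6371 = 2719/1043504 - 13855/6371 = -14440425171/6648163984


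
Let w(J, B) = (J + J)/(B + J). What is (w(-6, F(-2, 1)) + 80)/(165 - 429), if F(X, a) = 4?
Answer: -43/132 ≈ -0.32576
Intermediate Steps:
w(J, B) = 2*J/(B + J) (w(J, B) = (2*J)/(B + J) = 2*J/(B + J))
(w(-6, F(-2, 1)) + 80)/(165 - 429) = (2*(-6)/(4 - 6) + 80)/(165 - 429) = (2*(-6)/(-2) + 80)/(-264) = (2*(-6)*(-1/2) + 80)*(-1/264) = (6 + 80)*(-1/264) = 86*(-1/264) = -43/132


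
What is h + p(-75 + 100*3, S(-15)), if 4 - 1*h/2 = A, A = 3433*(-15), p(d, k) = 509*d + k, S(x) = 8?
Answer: 217531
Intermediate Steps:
p(d, k) = k + 509*d
A = -51495
h = 102998 (h = 8 - 2*(-51495) = 8 + 102990 = 102998)
h + p(-75 + 100*3, S(-15)) = 102998 + (8 + 509*(-75 + 100*3)) = 102998 + (8 + 509*(-75 + 300)) = 102998 + (8 + 509*225) = 102998 + (8 + 114525) = 102998 + 114533 = 217531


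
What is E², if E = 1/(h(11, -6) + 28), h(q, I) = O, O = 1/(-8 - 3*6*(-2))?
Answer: 784/616225 ≈ 0.0012723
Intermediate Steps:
O = 1/28 (O = 1/(-8 - 18*(-2)) = 1/(-8 + 36) = 1/28 ≈ 0.035714)
h(q, I) = 1/28
E = 28/785 (E = 1/(1/28 + 28) = 1/(785/28) = 28/785 ≈ 0.035669)
E² = (28/785)² = 784/616225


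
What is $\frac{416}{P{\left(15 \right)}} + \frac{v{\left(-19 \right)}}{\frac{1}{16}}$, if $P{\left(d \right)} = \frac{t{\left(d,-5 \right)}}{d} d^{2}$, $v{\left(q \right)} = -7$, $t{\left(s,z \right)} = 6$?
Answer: $- \frac{4832}{45} \approx -107.38$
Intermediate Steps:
$P{\left(d \right)} = 6 d$ ($P{\left(d \right)} = \frac{6}{d} d^{2} = 6 d$)
$\frac{416}{P{\left(15 \right)}} + \frac{v{\left(-19 \right)}}{\frac{1}{16}} = \frac{416}{6 \cdot 15} - \frac{7}{\frac{1}{16}} = \frac{416}{90} - 7 \frac{1}{\frac{1}{16}} = 416 \cdot \frac{1}{90} - 112 = \frac{208}{45} - 112 = - \frac{4832}{45}$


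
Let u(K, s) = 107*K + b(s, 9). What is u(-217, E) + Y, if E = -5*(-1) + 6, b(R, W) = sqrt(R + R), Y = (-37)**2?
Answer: -21850 + sqrt(22) ≈ -21845.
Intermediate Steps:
Y = 1369
b(R, W) = sqrt(2)*sqrt(R) (b(R, W) = sqrt(2*R) = sqrt(2)*sqrt(R))
E = 11 (E = 5 + 6 = 11)
u(K, s) = 107*K + sqrt(2)*sqrt(s)
u(-217, E) + Y = (107*(-217) + sqrt(2)*sqrt(11)) + 1369 = (-23219 + sqrt(22)) + 1369 = -21850 + sqrt(22)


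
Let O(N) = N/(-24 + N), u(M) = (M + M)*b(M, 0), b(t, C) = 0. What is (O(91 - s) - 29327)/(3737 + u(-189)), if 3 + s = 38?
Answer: -117301/14948 ≈ -7.8473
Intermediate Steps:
s = 35 (s = -3 + 38 = 35)
u(M) = 0 (u(M) = (M + M)*0 = (2*M)*0 = 0)
(O(91 - s) - 29327)/(3737 + u(-189)) = ((91 - 1*35)/(-24 + (91 - 1*35)) - 29327)/(3737 + 0) = ((91 - 35)/(-24 + (91 - 35)) - 29327)/3737 = (56/(-24 + 56) - 29327)*(1/3737) = (56/32 - 29327)*(1/3737) = (56*(1/32) - 29327)*(1/3737) = (7/4 - 29327)*(1/3737) = -117301/4*1/3737 = -117301/14948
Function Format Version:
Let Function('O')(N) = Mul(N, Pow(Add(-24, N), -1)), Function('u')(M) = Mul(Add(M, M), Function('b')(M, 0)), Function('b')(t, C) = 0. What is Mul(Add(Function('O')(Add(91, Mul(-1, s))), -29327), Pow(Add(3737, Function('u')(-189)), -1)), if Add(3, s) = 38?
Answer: Rational(-117301, 14948) ≈ -7.8473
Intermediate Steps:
s = 35 (s = Add(-3, 38) = 35)
Function('u')(M) = 0 (Function('u')(M) = Mul(Add(M, M), 0) = Mul(Mul(2, M), 0) = 0)
Mul(Add(Function('O')(Add(91, Mul(-1, s))), -29327), Pow(Add(3737, Function('u')(-189)), -1)) = Mul(Add(Mul(Add(91, Mul(-1, 35)), Pow(Add(-24, Add(91, Mul(-1, 35))), -1)), -29327), Pow(Add(3737, 0), -1)) = Mul(Add(Mul(Add(91, -35), Pow(Add(-24, Add(91, -35)), -1)), -29327), Pow(3737, -1)) = Mul(Add(Mul(56, Pow(Add(-24, 56), -1)), -29327), Rational(1, 3737)) = Mul(Add(Mul(56, Pow(32, -1)), -29327), Rational(1, 3737)) = Mul(Add(Mul(56, Rational(1, 32)), -29327), Rational(1, 3737)) = Mul(Add(Rational(7, 4), -29327), Rational(1, 3737)) = Mul(Rational(-117301, 4), Rational(1, 3737)) = Rational(-117301, 14948)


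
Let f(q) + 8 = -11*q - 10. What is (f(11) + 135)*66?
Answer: -264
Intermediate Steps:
f(q) = -18 - 11*q (f(q) = -8 + (-11*q - 10) = -8 + (-10 - 11*q) = -18 - 11*q)
(f(11) + 135)*66 = ((-18 - 11*11) + 135)*66 = ((-18 - 121) + 135)*66 = (-139 + 135)*66 = -4*66 = -264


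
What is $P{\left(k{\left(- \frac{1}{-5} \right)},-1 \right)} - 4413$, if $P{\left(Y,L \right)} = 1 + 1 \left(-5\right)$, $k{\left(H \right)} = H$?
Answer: $-4417$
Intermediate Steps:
$P{\left(Y,L \right)} = -4$ ($P{\left(Y,L \right)} = 1 - 5 = -4$)
$P{\left(k{\left(- \frac{1}{-5} \right)},-1 \right)} - 4413 = -4 - 4413 = -4417$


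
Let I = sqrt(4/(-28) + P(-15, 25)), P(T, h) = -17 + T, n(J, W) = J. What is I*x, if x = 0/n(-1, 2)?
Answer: 0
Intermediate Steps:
x = 0 (x = 0/(-1) = 0*(-1) = 0)
I = 15*I*sqrt(7)/7 (I = sqrt(4/(-28) + (-17 - 15)) = sqrt(4*(-1/28) - 32) = sqrt(-1/7 - 32) = sqrt(-225/7) = 15*I*sqrt(7)/7 ≈ 5.6695*I)
I*x = (15*I*sqrt(7)/7)*0 = 0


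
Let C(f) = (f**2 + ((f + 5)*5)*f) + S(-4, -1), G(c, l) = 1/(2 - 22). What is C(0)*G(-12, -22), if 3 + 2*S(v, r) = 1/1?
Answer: 1/20 ≈ 0.050000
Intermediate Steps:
G(c, l) = -1/20 (G(c, l) = 1/(-20) = -1/20)
S(v, r) = -1 (S(v, r) = -3/2 + (1/2)/1 = -3/2 + (1/2)*1 = -3/2 + 1/2 = -1)
C(f) = -1 + f**2 + f*(25 + 5*f) (C(f) = (f**2 + ((f + 5)*5)*f) - 1 = (f**2 + ((5 + f)*5)*f) - 1 = (f**2 + (25 + 5*f)*f) - 1 = (f**2 + f*(25 + 5*f)) - 1 = -1 + f**2 + f*(25 + 5*f))
C(0)*G(-12, -22) = (-1 + 6*0**2 + 25*0)*(-1/20) = (-1 + 6*0 + 0)*(-1/20) = (-1 + 0 + 0)*(-1/20) = -1*(-1/20) = 1/20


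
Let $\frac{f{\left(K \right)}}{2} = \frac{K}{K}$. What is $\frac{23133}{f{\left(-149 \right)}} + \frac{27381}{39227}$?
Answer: $\frac{907492953}{78454} \approx 11567.0$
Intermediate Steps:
$f{\left(K \right)} = 2$ ($f{\left(K \right)} = 2 \frac{K}{K} = 2 \cdot 1 = 2$)
$\frac{23133}{f{\left(-149 \right)}} + \frac{27381}{39227} = \frac{23133}{2} + \frac{27381}{39227} = \frac{907492953}{78454}$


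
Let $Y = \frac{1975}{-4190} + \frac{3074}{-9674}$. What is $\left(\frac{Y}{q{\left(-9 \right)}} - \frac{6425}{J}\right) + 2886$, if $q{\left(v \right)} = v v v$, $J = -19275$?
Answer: $\frac{2842974913081}{984977658} \approx 2886.3$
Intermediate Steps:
$q{\left(v \right)} = v^{3}$ ($q{\left(v \right)} = v^{2} v = v^{3}$)
$Y = - \frac{3198621}{4053406}$ ($Y = 1975 \left(- \frac{1}{4190}\right) + 3074 \left(- \frac{1}{9674}\right) = - \frac{395}{838} - \frac{1537}{4837} = - \frac{3198621}{4053406} \approx -0.78912$)
$\left(\frac{Y}{q{\left(-9 \right)}} - \frac{6425}{J}\right) + 2886 = \left(- \frac{3198621}{4053406 \left(-9\right)^{3}} - \frac{6425}{-19275}\right) + 2886 = \left(- \frac{3198621}{4053406 \left(-729\right)} - - \frac{1}{3}\right) + 2886 = \left(\left(- \frac{3198621}{4053406}\right) \left(- \frac{1}{729}\right) + \frac{1}{3}\right) + 2886 = \left(\frac{1066207}{984977658} + \frac{1}{3}\right) + 2886 = \frac{329392093}{984977658} + 2886 = \frac{2842974913081}{984977658}$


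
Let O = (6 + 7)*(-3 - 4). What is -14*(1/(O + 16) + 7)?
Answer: -7336/75 ≈ -97.813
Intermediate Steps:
O = -91 (O = 13*(-7) = -91)
-14*(1/(O + 16) + 7) = -14*(1/(-91 + 16) + 7) = -14*(1/(-75) + 7) = -14*(-1/75 + 7) = -14*524/75 = -7336/75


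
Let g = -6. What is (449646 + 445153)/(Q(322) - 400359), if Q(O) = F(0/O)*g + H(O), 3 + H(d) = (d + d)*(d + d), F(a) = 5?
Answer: 894799/14344 ≈ 62.381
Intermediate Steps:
H(d) = -3 + 4*d**2 (H(d) = -3 + (d + d)*(d + d) = -3 + (2*d)*(2*d) = -3 + 4*d**2)
Q(O) = -33 + 4*O**2 (Q(O) = 5*(-6) + (-3 + 4*O**2) = -30 + (-3 + 4*O**2) = -33 + 4*O**2)
(449646 + 445153)/(Q(322) - 400359) = (449646 + 445153)/((-33 + 4*322**2) - 400359) = 894799/((-33 + 4*103684) - 400359) = 894799/((-33 + 414736) - 400359) = 894799/(414703 - 400359) = 894799/14344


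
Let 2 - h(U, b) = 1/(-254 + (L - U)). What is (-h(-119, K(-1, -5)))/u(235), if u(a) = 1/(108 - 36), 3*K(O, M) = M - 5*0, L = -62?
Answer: -28440/197 ≈ -144.37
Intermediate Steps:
K(O, M) = M/3 (K(O, M) = (M - 5*0)/3 = (M + 0)/3 = M/3)
h(U, b) = 2 - 1/(-316 - U) (h(U, b) = 2 - 1/(-254 + (-62 - U)) = 2 - 1/(-316 - U))
u(a) = 1/72
(-h(-119, K(-1, -5)))/u(235) = (-(633 + 2*(-119))/(316 - 119))/(1/72) = -(633 - 238)/197*72 = -395/197*72 = -28440/197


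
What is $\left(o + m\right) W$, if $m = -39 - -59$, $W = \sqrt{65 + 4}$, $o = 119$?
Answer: $139 \sqrt{69} \approx 1154.6$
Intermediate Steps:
$W = \sqrt{69} \approx 8.3066$
$m = 20$ ($m = -39 + 59 = 20$)
$\left(o + m\right) W = \left(119 + 20\right) \sqrt{69} = 139 \sqrt{69}$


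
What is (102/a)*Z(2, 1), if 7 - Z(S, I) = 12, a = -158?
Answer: 255/79 ≈ 3.2278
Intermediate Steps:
Z(S, I) = -5 (Z(S, I) = 7 - 1*12 = 7 - 12 = -5)
(102/a)*Z(2, 1) = (102/(-158))*(-5) = (102*(-1/158))*(-5) = -51/79*(-5) = 255/79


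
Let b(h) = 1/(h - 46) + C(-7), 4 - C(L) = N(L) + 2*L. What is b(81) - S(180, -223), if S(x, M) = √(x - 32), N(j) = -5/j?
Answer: 606/35 - 2*√37 ≈ 5.1488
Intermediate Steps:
C(L) = 4 - 2*L + 5/L (C(L) = 4 - (-5/L + 2*L) = 4 + (-2*L + 5/L) = 4 - 2*L + 5/L)
S(x, M) = √(-32 + x)
b(h) = 121/7 + 1/(-46 + h) (b(h) = 1/(h - 46) + (4 - 2*(-7) + 5/(-7)) = 1/(-46 + h) + (4 + 14 + 5*(-⅐)) = 1/(-46 + h) + (4 + 14 - 5/7) = 1/(-46 + h) + 121/7 = 121/7 + 1/(-46 + h))
b(81) - S(180, -223) = (-5559 + 121*81)/(7*(-46 + 81)) - √(-32 + 180) = (⅐)*(-5559 + 9801)/35 - √148 = (⅐)*(1/35)*4242 - 2*√37 = 606/35 - 2*√37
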